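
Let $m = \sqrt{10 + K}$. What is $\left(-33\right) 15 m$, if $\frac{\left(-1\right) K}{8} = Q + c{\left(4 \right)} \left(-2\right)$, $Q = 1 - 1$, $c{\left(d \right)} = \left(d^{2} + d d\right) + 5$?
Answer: $- 495 \sqrt{602} \approx -12145.0$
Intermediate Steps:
$c{\left(d \right)} = 5 + 2 d^{2}$ ($c{\left(d \right)} = \left(d^{2} + d^{2}\right) + 5 = 2 d^{2} + 5 = 5 + 2 d^{2}$)
$Q = 0$
$K = 592$ ($K = - 8 \left(0 + \left(5 + 2 \cdot 4^{2}\right) \left(-2\right)\right) = - 8 \left(0 + \left(5 + 2 \cdot 16\right) \left(-2\right)\right) = - 8 \left(0 + \left(5 + 32\right) \left(-2\right)\right) = - 8 \left(0 + 37 \left(-2\right)\right) = - 8 \left(0 - 74\right) = \left(-8\right) \left(-74\right) = 592$)
$m = \sqrt{602}$ ($m = \sqrt{10 + 592} = \sqrt{602} \approx 24.536$)
$\left(-33\right) 15 m = \left(-33\right) 15 \sqrt{602} = - 495 \sqrt{602}$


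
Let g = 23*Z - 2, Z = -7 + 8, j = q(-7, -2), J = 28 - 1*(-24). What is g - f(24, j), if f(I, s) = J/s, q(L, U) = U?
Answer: 47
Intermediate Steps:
J = 52 (J = 28 + 24 = 52)
j = -2
Z = 1
f(I, s) = 52/s
g = 21 (g = 23*1 - 2 = 23 - 2 = 21)
g - f(24, j) = 21 - 52/(-2) = 21 - 52*(-1)/2 = 21 - 1*(-26) = 21 + 26 = 47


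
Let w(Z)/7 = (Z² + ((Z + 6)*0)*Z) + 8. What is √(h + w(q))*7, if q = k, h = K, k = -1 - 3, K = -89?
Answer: 7*√79 ≈ 62.217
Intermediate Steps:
k = -4
h = -89
q = -4
w(Z) = 56 + 7*Z² (w(Z) = 7*((Z² + ((Z + 6)*0)*Z) + 8) = 7*((Z² + ((6 + Z)*0)*Z) + 8) = 7*((Z² + 0*Z) + 8) = 7*((Z² + 0) + 8) = 7*(Z² + 8) = 7*(8 + Z²) = 56 + 7*Z²)
√(h + w(q))*7 = √(-89 + (56 + 7*(-4)²))*7 = √(-89 + (56 + 7*16))*7 = √(-89 + (56 + 112))*7 = √(-89 + 168)*7 = √79*7 = 7*√79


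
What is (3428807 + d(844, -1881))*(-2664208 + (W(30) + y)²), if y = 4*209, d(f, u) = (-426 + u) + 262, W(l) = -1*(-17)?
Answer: -6636263862438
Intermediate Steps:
W(l) = 17
d(f, u) = -164 + u
y = 836
(3428807 + d(844, -1881))*(-2664208 + (W(30) + y)²) = (3428807 + (-164 - 1881))*(-2664208 + (17 + 836)²) = (3428807 - 2045)*(-2664208 + 853²) = 3426762*(-2664208 + 727609) = 3426762*(-1936599) = -6636263862438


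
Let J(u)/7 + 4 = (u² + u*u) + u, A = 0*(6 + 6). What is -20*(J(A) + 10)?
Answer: 360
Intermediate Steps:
A = 0 (A = 0*12 = 0)
J(u) = -28 + 7*u + 14*u² (J(u) = -28 + 7*((u² + u*u) + u) = -28 + 7*((u² + u²) + u) = -28 + 7*(2*u² + u) = -28 + 7*(u + 2*u²) = -28 + (7*u + 14*u²) = -28 + 7*u + 14*u²)
-20*(J(A) + 10) = -20*((-28 + 7*0 + 14*0²) + 10) = -20*((-28 + 0 + 14*0) + 10) = -20*((-28 + 0 + 0) + 10) = -20*(-28 + 10) = -20*(-18) = 360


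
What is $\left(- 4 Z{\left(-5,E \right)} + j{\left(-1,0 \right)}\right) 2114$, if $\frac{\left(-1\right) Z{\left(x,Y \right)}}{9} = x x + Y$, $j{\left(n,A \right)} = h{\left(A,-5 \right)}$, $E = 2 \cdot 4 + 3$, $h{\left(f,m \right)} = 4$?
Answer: $2748200$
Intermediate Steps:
$E = 11$ ($E = 8 + 3 = 11$)
$j{\left(n,A \right)} = 4$
$Z{\left(x,Y \right)} = - 9 Y - 9 x^{2}$ ($Z{\left(x,Y \right)} = - 9 \left(x x + Y\right) = - 9 \left(x^{2} + Y\right) = - 9 \left(Y + x^{2}\right) = - 9 Y - 9 x^{2}$)
$\left(- 4 Z{\left(-5,E \right)} + j{\left(-1,0 \right)}\right) 2114 = \left(- 4 \left(\left(-9\right) 11 - 9 \left(-5\right)^{2}\right) + 4\right) 2114 = \left(- 4 \left(-99 - 225\right) + 4\right) 2114 = \left(\left(-4\right) \left(-324\right) + 4\right) 2114 = \left(1296 + 4\right) 2114 = 1300 \cdot 2114 = 2748200$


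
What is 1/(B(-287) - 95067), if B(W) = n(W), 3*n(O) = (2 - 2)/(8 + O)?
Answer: -1/95067 ≈ -1.0519e-5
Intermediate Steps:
n(O) = 0 (n(O) = ((2 - 2)/(8 + O))/3 = (0/(8 + O))/3 = (⅓)*0 = 0)
B(W) = 0
1/(B(-287) - 95067) = 1/(0 - 95067) = 1/(-95067) = -1/95067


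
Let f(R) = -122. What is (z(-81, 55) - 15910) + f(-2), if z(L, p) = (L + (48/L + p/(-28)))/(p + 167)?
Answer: -2690745793/167832 ≈ -16032.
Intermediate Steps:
z(L, p) = (L + 48/L - p/28)/(167 + p) (z(L, p) = (L + (48/L + p*(-1/28)))/(167 + p) = (L + (48/L - p/28))/(167 + p) = (L + 48/L - p/28)/(167 + p))
(z(-81, 55) - 15910) + f(-2) = ((48 + (-81)**2 - 1/28*(-81)*55)/((-81)*(167 + 55)) - 15910) - 122 = (-1/81*(48 + 6561 + 4455/28)/222 - 15910) - 122 = (-1/81*1/222*189507/28 - 15910) - 122 = (-63169/167832 - 15910) - 122 = -2670270289/167832 - 122 = -2690745793/167832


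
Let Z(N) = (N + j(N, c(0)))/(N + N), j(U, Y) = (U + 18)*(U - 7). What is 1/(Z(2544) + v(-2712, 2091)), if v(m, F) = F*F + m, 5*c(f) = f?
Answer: 848/3706478235 ≈ 2.2879e-7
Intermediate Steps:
c(f) = f/5
j(U, Y) = (-7 + U)*(18 + U) (j(U, Y) = (18 + U)*(-7 + U) = (-7 + U)*(18 + U))
v(m, F) = m + F² (v(m, F) = F² + m = m + F²)
Z(N) = (-126 + N² + 12*N)/(2*N) (Z(N) = (N + (-126 + N² + 11*N))/(N + N) = (-126 + N² + 12*N)/((2*N)) = (-126 + N² + 12*N)*(1/(2*N)) = (-126 + N² + 12*N)/(2*N))
1/(Z(2544) + v(-2712, 2091)) = 1/((6 + (½)*2544 - 63/2544) + (-2712 + 2091²)) = 1/((6 + 1272 - 63*1/2544) + (-2712 + 4372281)) = 1/((6 + 1272 - 21/848) + 4369569) = 1/(1083723/848 + 4369569) = 1/(3706478235/848) = 848/3706478235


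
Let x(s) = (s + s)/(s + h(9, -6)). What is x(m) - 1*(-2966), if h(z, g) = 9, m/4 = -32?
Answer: 353210/119 ≈ 2968.2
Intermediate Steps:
m = -128 (m = 4*(-32) = -128)
x(s) = 2*s/(9 + s) (x(s) = (s + s)/(s + 9) = (2*s)/(9 + s) = 2*s/(9 + s))
x(m) - 1*(-2966) = 2*(-128)/(9 - 128) - 1*(-2966) = 2*(-128)/(-119) + 2966 = 2*(-128)*(-1/119) + 2966 = 256/119 + 2966 = 353210/119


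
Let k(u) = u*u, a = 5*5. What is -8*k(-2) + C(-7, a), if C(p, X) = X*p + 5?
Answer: -202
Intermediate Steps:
a = 25
C(p, X) = 5 + X*p
k(u) = u²
-8*k(-2) + C(-7, a) = -8*(-2)² + (5 + 25*(-7)) = -8*4 + (5 - 175) = -32 - 170 = -202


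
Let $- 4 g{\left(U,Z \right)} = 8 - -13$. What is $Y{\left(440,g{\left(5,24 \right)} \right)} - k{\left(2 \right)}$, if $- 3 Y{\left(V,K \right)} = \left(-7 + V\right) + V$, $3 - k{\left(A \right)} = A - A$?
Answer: $-294$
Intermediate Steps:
$g{\left(U,Z \right)} = - \frac{21}{4}$ ($g{\left(U,Z \right)} = - \frac{8 - -13}{4} = - \frac{8 + 13}{4} = \left(- \frac{1}{4}\right) 21 = - \frac{21}{4}$)
$k{\left(A \right)} = 3$ ($k{\left(A \right)} = 3 - \left(A - A\right) = 3 - 0 = 3 + 0 = 3$)
$Y{\left(V,K \right)} = \frac{7}{3} - \frac{2 V}{3}$ ($Y{\left(V,K \right)} = - \frac{\left(-7 + V\right) + V}{3} = - \frac{-7 + 2 V}{3} = \frac{7}{3} - \frac{2 V}{3}$)
$Y{\left(440,g{\left(5,24 \right)} \right)} - k{\left(2 \right)} = \left(\frac{7}{3} - \frac{880}{3}\right) - 3 = -291 - 3 = -294$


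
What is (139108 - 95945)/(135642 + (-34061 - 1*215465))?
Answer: -43163/113884 ≈ -0.37901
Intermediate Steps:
(139108 - 95945)/(135642 + (-34061 - 1*215465)) = 43163/(135642 + (-34061 - 215465)) = 43163/(135642 - 249526) = 43163/(-113884) = 43163*(-1/113884) = -43163/113884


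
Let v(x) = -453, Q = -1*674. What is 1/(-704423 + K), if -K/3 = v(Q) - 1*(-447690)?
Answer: -1/2046134 ≈ -4.8873e-7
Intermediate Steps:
Q = -674
K = -1341711 (K = -3*(-453 - 1*(-447690)) = -3*(-453 + 447690) = -3*447237 = -1341711)
1/(-704423 + K) = 1/(-704423 - 1341711) = 1/(-2046134) = -1/2046134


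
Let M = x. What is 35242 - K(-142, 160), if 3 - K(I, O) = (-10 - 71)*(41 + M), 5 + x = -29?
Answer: 34672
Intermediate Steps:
x = -34 (x = -5 - 29 = -34)
M = -34
K(I, O) = 570 (K(I, O) = 3 - (-10 - 71)*(41 - 34) = 3 - (-81)*7 = 3 - 1*(-567) = 3 + 567 = 570)
35242 - K(-142, 160) = 35242 - 1*570 = 35242 - 570 = 34672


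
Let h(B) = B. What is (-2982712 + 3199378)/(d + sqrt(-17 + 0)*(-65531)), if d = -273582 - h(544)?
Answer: -19797927972/49382789071 + 4732779882*I*sqrt(17)/49382789071 ≈ -0.40091 + 0.39515*I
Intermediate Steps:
d = -274126 (d = -273582 - 1*544 = -273582 - 544 = -274126)
(-2982712 + 3199378)/(d + sqrt(-17 + 0)*(-65531)) = (-2982712 + 3199378)/(-274126 + sqrt(-17 + 0)*(-65531)) = 216666/(-274126 + sqrt(-17)*(-65531)) = 216666/(-274126 + (I*sqrt(17))*(-65531)) = 216666/(-274126 - 65531*I*sqrt(17))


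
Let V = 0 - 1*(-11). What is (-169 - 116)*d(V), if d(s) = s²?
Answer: -34485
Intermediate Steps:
V = 11 (V = 0 + 11 = 11)
(-169 - 116)*d(V) = (-169 - 116)*11² = -285*121 = -34485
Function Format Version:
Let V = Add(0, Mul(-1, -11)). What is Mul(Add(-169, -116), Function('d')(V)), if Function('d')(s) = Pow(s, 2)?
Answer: -34485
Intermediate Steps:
V = 11 (V = Add(0, 11) = 11)
Mul(Add(-169, -116), Function('d')(V)) = Mul(Add(-169, -116), Pow(11, 2)) = Mul(-285, 121) = -34485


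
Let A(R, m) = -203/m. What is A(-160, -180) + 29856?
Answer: 5374283/180 ≈ 29857.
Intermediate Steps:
A(-160, -180) + 29856 = -203/(-180) + 29856 = -203*(-1/180) + 29856 = 203/180 + 29856 = 5374283/180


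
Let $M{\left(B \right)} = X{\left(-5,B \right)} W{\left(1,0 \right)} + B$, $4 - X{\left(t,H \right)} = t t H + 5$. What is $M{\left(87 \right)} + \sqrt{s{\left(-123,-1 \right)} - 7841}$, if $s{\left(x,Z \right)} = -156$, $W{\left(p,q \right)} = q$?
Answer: $87 + i \sqrt{7997} \approx 87.0 + 89.426 i$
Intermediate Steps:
$X{\left(t,H \right)} = -1 - H t^{2}$ ($X{\left(t,H \right)} = 4 - \left(t t H + 5\right) = 4 - \left(t^{2} H + 5\right) = 4 - \left(H t^{2} + 5\right) = 4 - \left(5 + H t^{2}\right) = -1 - H t^{2}$)
$M{\left(B \right)} = B$ ($M{\left(B \right)} = \left(-1 - B \left(-5\right)^{2}\right) 0 + B = \left(-1 - B 25\right) 0 + B = \left(-1 - 25 B\right) 0 + B = 0 + B = B$)
$M{\left(87 \right)} + \sqrt{s{\left(-123,-1 \right)} - 7841} = 87 + \sqrt{-156 - 7841} = 87 + \sqrt{-7997} = 87 + i \sqrt{7997}$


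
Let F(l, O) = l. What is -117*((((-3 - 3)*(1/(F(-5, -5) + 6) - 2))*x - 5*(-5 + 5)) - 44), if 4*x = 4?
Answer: 4446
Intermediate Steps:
x = 1 (x = (¼)*4 = 1)
-117*((((-3 - 3)*(1/(F(-5, -5) + 6) - 2))*x - 5*(-5 + 5)) - 44) = -117*((((-3 - 3)*(1/(-5 + 6) - 2))*1 - 5*(-5 + 5)) - 44) = -117*((-6*(1/1 - 2)*1 - 5*0) - 44) = -117*((-6*(1 - 2)*1 + 0) - 44) = -117*((-6*(-1)*1 + 0) - 44) = -117*((6*1 + 0) - 44) = -117*((6 + 0) - 44) = -117*(6 - 44) = -117*(-38) = 4446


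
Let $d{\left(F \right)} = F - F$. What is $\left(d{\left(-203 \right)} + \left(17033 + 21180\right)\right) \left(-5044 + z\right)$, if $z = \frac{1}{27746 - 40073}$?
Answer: $- \frac{339426366551}{1761} \approx -1.9275 \cdot 10^{8}$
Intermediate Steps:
$d{\left(F \right)} = 0$
$z = - \frac{1}{12327}$ ($z = \frac{1}{-12327} = - \frac{1}{12327} \approx -8.1123 \cdot 10^{-5}$)
$\left(d{\left(-203 \right)} + \left(17033 + 21180\right)\right) \left(-5044 + z\right) = \left(0 + \left(17033 + 21180\right)\right) \left(-5044 - \frac{1}{12327}\right) = \left(0 + 38213\right) \left(- \frac{62177389}{12327}\right) = 38213 \left(- \frac{62177389}{12327}\right) = - \frac{339426366551}{1761}$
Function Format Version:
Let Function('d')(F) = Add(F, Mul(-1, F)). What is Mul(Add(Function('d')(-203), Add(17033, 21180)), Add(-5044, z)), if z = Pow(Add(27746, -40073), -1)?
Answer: Rational(-339426366551, 1761) ≈ -1.9275e+8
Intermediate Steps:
Function('d')(F) = 0
z = Rational(-1, 12327) (z = Pow(-12327, -1) = Rational(-1, 12327) ≈ -8.1123e-5)
Mul(Add(Function('d')(-203), Add(17033, 21180)), Add(-5044, z)) = Mul(Add(0, Add(17033, 21180)), Add(-5044, Rational(-1, 12327))) = Mul(Add(0, 38213), Rational(-62177389, 12327)) = Mul(38213, Rational(-62177389, 12327)) = Rational(-339426366551, 1761)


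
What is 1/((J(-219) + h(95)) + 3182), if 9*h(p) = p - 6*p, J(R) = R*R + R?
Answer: 9/457841 ≈ 1.9657e-5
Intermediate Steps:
J(R) = R + R**2 (J(R) = R**2 + R = R + R**2)
h(p) = -5*p/9 (h(p) = (p - 6*p)/9 = (-5*p)/9 = -5*p/9)
1/((J(-219) + h(95)) + 3182) = 1/((-219*(1 - 219) - 5/9*95) + 3182) = 1/((-219*(-218) - 475/9) + 3182) = 1/((47742 - 475/9) + 3182) = 1/(429203/9 + 3182) = 1/(457841/9) = 9/457841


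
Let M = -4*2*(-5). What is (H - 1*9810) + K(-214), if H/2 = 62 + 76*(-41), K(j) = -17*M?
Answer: -16598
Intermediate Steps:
M = 40 (M = -8*(-5) = 40)
K(j) = -680 (K(j) = -17*40 = -680)
H = -6108 (H = 2*(62 + 76*(-41)) = 2*(62 - 3116) = 2*(-3054) = -6108)
(H - 1*9810) + K(-214) = (-6108 - 1*9810) - 680 = (-6108 - 9810) - 680 = -15918 - 680 = -16598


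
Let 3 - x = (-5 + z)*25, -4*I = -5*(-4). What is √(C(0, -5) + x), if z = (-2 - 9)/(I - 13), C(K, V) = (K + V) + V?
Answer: 43*√2/6 ≈ 10.135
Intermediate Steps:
I = -5 (I = -(-5)*(-4)/4 = -¼*20 = -5)
C(K, V) = K + 2*V
z = 11/18 (z = (-2 - 9)/(-5 - 13) = -11/(-18) = -11*(-1/18) = 11/18 ≈ 0.61111)
x = 2029/18 (x = 3 - (-5 + 11/18)*25 = 3 - (-79)*25/18 = 3 - 1*(-1975/18) = 3 + 1975/18 = 2029/18 ≈ 112.72)
√(C(0, -5) + x) = √((0 + 2*(-5)) + 2029/18) = √((0 - 10) + 2029/18) = √(-10 + 2029/18) = √(1849/18) = 43*√2/6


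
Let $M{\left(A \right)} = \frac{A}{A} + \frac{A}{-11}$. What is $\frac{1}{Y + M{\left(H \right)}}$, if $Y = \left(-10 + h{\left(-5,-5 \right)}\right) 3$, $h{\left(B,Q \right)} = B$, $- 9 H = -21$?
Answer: $- \frac{33}{1459} \approx -0.022618$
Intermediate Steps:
$H = \frac{7}{3}$ ($H = \left(- \frac{1}{9}\right) \left(-21\right) = \frac{7}{3} \approx 2.3333$)
$M{\left(A \right)} = 1 - \frac{A}{11}$ ($M{\left(A \right)} = 1 + A \left(- \frac{1}{11}\right) = 1 - \frac{A}{11}$)
$Y = -45$ ($Y = \left(-10 - 5\right) 3 = \left(-15\right) 3 = -45$)
$\frac{1}{Y + M{\left(H \right)}} = \frac{1}{-45 + \left(1 - \frac{7}{33}\right)} = \frac{1}{-45 + \frac{26}{33}} = \frac{1}{- \frac{1459}{33}} = - \frac{33}{1459}$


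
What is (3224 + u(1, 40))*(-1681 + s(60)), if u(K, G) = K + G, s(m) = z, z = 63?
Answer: -5282770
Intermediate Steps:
s(m) = 63
u(K, G) = G + K
(3224 + u(1, 40))*(-1681 + s(60)) = (3224 + (40 + 1))*(-1681 + 63) = (3224 + 41)*(-1618) = 3265*(-1618) = -5282770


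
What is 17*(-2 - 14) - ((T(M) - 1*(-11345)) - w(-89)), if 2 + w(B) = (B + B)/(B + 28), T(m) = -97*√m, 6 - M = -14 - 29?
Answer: -667162/61 ≈ -10937.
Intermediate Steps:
M = 49 (M = 6 - (-14 - 29) = 6 - 1*(-43) = 6 + 43 = 49)
w(B) = -2 + 2*B/(28 + B) (w(B) = -2 + (B + B)/(B + 28) = -2 + (2*B)/(28 + B) = -2 + 2*B/(28 + B))
17*(-2 - 14) - ((T(M) - 1*(-11345)) - w(-89)) = 17*(-2 - 14) - ((-97*√49 - 1*(-11345)) - (-56)/(28 - 89)) = 17*(-16) - ((-97*7 + 11345) - (-56)/(-61)) = -272 - ((-679 + 11345) - (-56)*(-1)/61) = -272 - (10666 - 1*56/61) = -272 - (10666 - 56/61) = -272 - 1*650570/61 = -272 - 650570/61 = -667162/61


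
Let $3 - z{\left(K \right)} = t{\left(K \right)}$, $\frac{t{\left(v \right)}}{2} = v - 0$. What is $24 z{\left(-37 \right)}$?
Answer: $1848$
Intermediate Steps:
$t{\left(v \right)} = 2 v$ ($t{\left(v \right)} = 2 \left(v - 0\right) = 2 \left(v + 0\right) = 2 v$)
$z{\left(K \right)} = 3 - 2 K$
$24 z{\left(-37 \right)} = 24 \left(3 - -74\right) = 24 \left(3 + 74\right) = 24 \cdot 77 = 1848$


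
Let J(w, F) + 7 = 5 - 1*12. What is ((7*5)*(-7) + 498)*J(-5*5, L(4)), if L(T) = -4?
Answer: -3542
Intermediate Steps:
J(w, F) = -14 (J(w, F) = -7 + (5 - 1*12) = -7 + (5 - 12) = -7 - 7 = -14)
((7*5)*(-7) + 498)*J(-5*5, L(4)) = ((7*5)*(-7) + 498)*(-14) = (35*(-7) + 498)*(-14) = (-245 + 498)*(-14) = 253*(-14) = -3542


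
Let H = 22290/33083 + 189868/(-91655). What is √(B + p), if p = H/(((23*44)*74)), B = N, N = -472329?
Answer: I*√2877501205944932592934270090795/2468229005110 ≈ 687.26*I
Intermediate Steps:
H = -4238413094/3032222365 (H = 22290*(1/33083) + 189868*(-1/91655) = 22290/33083 - 189868/91655 = -4238413094/3032222365 ≈ -1.3978)
B = -472329
p = -2119206547/113538534235060 (p = -4238413094/(3032222365*((23*44)*74)) = -4238413094/(3032222365*(1012*74)) = -4238413094/3032222365/74888 = -4238413094/3032222365*1/74888 = -2119206547/113538534235060 ≈ -1.8665e-5)
√(B + p) = √(-472329 - 2119206547/113538534235060) = √(-53627542338830861287/113538534235060) = I*√2877501205944932592934270090795/2468229005110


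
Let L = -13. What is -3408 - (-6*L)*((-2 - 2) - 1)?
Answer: -3018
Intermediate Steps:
-3408 - (-6*L)*((-2 - 2) - 1) = -3408 - (-6*(-13))*((-2 - 2) - 1) = -3408 - 78*(-4 - 1) = -3408 - 78*(-5) = -3408 - 1*(-390) = -3408 + 390 = -3018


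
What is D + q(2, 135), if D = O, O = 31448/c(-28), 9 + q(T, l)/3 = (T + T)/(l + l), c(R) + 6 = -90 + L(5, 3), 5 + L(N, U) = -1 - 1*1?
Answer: -1540099/4635 ≈ -332.28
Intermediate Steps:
L(N, U) = -7 (L(N, U) = -5 + (-1 - 1*1) = -5 + (-1 - 1) = -5 - 2 = -7)
c(R) = -103 (c(R) = -6 + (-90 - 7) = -6 - 97 = -103)
q(T, l) = -27 + 3*T/l (q(T, l) = -27 + 3*((T + T)/(l + l)) = -27 + 3*((2*T)/((2*l))) = -27 + 3*((2*T)*(1/(2*l))) = -27 + 3*(T/l) = -27 + 3*T/l)
O = -31448/103 (O = 31448/(-103) = 31448*(-1/103) = -31448/103 ≈ -305.32)
D = -31448/103 ≈ -305.32
D + q(2, 135) = -31448/103 + (-27 + 3*2/135) = -31448/103 + (-27 + 3*2*(1/135)) = -31448/103 + (-27 + 2/45) = -31448/103 - 1213/45 = -1540099/4635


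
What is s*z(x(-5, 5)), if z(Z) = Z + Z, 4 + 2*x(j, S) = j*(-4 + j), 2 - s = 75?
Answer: -2993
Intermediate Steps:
s = -73 (s = 2 - 1*75 = 2 - 75 = -73)
x(j, S) = -2 + j*(-4 + j)/2 (x(j, S) = -2 + (j*(-4 + j))/2 = -2 + j*(-4 + j)/2)
z(Z) = 2*Z
s*z(x(-5, 5)) = -146*(-2 + (1/2)*(-5)**2 - 2*(-5)) = -146*(-2 + (1/2)*25 + 10) = -146*(-2 + 25/2 + 10) = -146*41/2 = -73*41 = -2993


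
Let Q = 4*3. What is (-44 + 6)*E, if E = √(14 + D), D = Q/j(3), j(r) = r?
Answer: -114*√2 ≈ -161.22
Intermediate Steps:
Q = 12
D = 4 (D = 12/3 = 12*(⅓) = 4)
E = 3*√2 (E = √(14 + 4) = √18 = 3*√2 ≈ 4.2426)
(-44 + 6)*E = (-44 + 6)*(3*√2) = -114*√2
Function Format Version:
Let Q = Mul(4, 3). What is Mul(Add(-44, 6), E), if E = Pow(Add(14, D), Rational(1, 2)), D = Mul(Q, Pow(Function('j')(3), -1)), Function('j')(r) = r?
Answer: Mul(-114, Pow(2, Rational(1, 2))) ≈ -161.22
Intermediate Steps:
Q = 12
D = 4 (D = Mul(12, Pow(3, -1)) = Mul(12, Rational(1, 3)) = 4)
E = Mul(3, Pow(2, Rational(1, 2))) (E = Pow(Add(14, 4), Rational(1, 2)) = Pow(18, Rational(1, 2)) = Mul(3, Pow(2, Rational(1, 2))) ≈ 4.2426)
Mul(Add(-44, 6), E) = Mul(Add(-44, 6), Mul(3, Pow(2, Rational(1, 2)))) = Mul(-38, Mul(3, Pow(2, Rational(1, 2)))) = Mul(-114, Pow(2, Rational(1, 2)))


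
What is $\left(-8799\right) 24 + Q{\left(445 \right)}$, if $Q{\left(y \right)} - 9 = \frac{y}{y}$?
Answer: $-211166$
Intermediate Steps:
$Q{\left(y \right)} = 10$ ($Q{\left(y \right)} = 9 + \frac{y}{y} = 9 + 1 = 10$)
$\left(-8799\right) 24 + Q{\left(445 \right)} = \left(-8799\right) 24 + 10 = -211176 + 10 = -211166$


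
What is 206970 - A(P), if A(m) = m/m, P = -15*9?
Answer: 206969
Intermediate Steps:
P = -135
A(m) = 1
206970 - A(P) = 206970 - 1*1 = 206970 - 1 = 206969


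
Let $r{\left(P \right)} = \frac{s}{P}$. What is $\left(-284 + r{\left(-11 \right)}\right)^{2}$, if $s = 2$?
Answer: $\frac{9771876}{121} \approx 80759.0$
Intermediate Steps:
$r{\left(P \right)} = \frac{2}{P}$
$\left(-284 + r{\left(-11 \right)}\right)^{2} = \left(-284 + \frac{2}{-11}\right)^{2} = \left(-284 + 2 \left(- \frac{1}{11}\right)\right)^{2} = \left(-284 - \frac{2}{11}\right)^{2} = \left(- \frac{3126}{11}\right)^{2} = \frac{9771876}{121}$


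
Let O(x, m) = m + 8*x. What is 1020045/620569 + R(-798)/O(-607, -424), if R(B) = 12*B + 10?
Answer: 5661100327/1638302160 ≈ 3.4555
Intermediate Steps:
R(B) = 10 + 12*B
1020045/620569 + R(-798)/O(-607, -424) = 1020045/620569 + (10 + 12*(-798))/(-424 + 8*(-607)) = 1020045*(1/620569) + (10 - 9576)/(-424 - 4856) = 1020045/620569 - 9566/(-5280) = 1020045/620569 - 9566*(-1/5280) = 1020045/620569 + 4783/2640 = 5661100327/1638302160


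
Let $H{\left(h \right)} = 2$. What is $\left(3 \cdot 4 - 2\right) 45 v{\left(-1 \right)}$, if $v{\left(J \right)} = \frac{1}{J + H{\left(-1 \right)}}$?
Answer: $450$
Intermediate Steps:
$v{\left(J \right)} = \frac{1}{2 + J}$ ($v{\left(J \right)} = \frac{1}{J + 2} = \frac{1}{2 + J}$)
$\left(3 \cdot 4 - 2\right) 45 v{\left(-1 \right)} = \frac{\left(3 \cdot 4 - 2\right) 45}{2 - 1} = \frac{\left(12 - 2\right) 45}{1} = 10 \cdot 45 \cdot 1 = 450 \cdot 1 = 450$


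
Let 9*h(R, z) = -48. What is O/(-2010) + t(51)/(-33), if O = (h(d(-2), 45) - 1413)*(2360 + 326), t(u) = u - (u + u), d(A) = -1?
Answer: 12582074/6633 ≈ 1896.9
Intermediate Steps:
t(u) = -u (t(u) = u - 2*u = -u)
h(R, z) = -16/3 (h(R, z) = (⅑)*(-48) = -16/3)
O = -11428930/3 (O = (-16/3 - 1413)*(2360 + 326) = -4255/3*2686 = -11428930/3 ≈ -3.8096e+6)
O/(-2010) + t(51)/(-33) = -11428930/3/(-2010) - 1*51/(-33) = -11428930/3*(-1/2010) - 51*(-1/33) = 1142893/603 + 17/11 = 12582074/6633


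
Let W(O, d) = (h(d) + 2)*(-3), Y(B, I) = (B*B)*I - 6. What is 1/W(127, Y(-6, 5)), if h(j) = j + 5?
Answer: -1/543 ≈ -0.0018416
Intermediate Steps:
h(j) = 5 + j
Y(B, I) = -6 + I*B² (Y(B, I) = B²*I - 6 = I*B² - 6 = -6 + I*B²)
W(O, d) = -21 - 3*d (W(O, d) = ((5 + d) + 2)*(-3) = (7 + d)*(-3) = -21 - 3*d)
1/W(127, Y(-6, 5)) = 1/(-21 - 3*(-6 + 5*(-6)²)) = 1/(-21 - 3*(-6 + 5*36)) = 1/(-21 - 3*(-6 + 180)) = 1/(-21 - 3*174) = 1/(-21 - 522) = 1/(-543) = -1/543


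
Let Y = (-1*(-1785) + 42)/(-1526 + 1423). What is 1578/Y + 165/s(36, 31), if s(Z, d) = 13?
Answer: -603829/7917 ≈ -76.270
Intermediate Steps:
Y = -1827/103 (Y = (1785 + 42)/(-103) = 1827*(-1/103) = -1827/103 ≈ -17.738)
1578/Y + 165/s(36, 31) = 1578/(-1827/103) + 165/13 = 1578*(-103/1827) + 165*(1/13) = -54178/609 + 165/13 = -603829/7917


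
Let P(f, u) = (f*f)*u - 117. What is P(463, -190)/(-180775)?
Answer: 40730227/180775 ≈ 225.31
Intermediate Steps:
P(f, u) = -117 + u*f² (P(f, u) = f²*u - 117 = u*f² - 117 = -117 + u*f²)
P(463, -190)/(-180775) = (-117 - 190*463²)/(-180775) = (-117 - 190*214369)*(-1/180775) = (-117 - 40730110)*(-1/180775) = -40730227*(-1/180775) = 40730227/180775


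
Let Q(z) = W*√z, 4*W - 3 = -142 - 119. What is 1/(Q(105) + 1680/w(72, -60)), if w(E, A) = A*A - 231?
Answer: -71872/62959307227 - 325371282*√105/2203575752945 ≈ -0.0015142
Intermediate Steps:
w(E, A) = -231 + A² (w(E, A) = A² - 231 = -231 + A²)
W = -129/2 (W = ¾ + (-142 - 119)/4 = ¾ + (¼)*(-261) = ¾ - 261/4 = -129/2 ≈ -64.500)
Q(z) = -129*√z/2
1/(Q(105) + 1680/w(72, -60)) = 1/(-129*√105/2 + 1680/(-231 + (-60)²)) = 1/(-129*√105/2 + 1680/(-231 + 3600)) = 1/(-129*√105/2 + 1680/3369) = 1/(-129*√105/2 + 1680*(1/3369)) = 1/(-129*√105/2 + 560/1123) = 1/(560/1123 - 129*√105/2)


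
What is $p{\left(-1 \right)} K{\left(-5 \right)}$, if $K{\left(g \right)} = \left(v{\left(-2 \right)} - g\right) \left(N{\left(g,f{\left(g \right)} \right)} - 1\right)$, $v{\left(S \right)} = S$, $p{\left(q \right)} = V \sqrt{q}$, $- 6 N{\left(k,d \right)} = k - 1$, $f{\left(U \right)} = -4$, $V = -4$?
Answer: $0$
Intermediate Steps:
$N{\left(k,d \right)} = \frac{1}{6} - \frac{k}{6}$ ($N{\left(k,d \right)} = - \frac{k - 1}{6} = - \frac{-1 + k}{6} = \frac{1}{6} - \frac{k}{6}$)
$p{\left(q \right)} = - 4 \sqrt{q}$
$K{\left(g \right)} = \left(-2 - g\right) \left(- \frac{5}{6} - \frac{g}{6}\right)$ ($K{\left(g \right)} = \left(-2 - g\right) \left(\left(\frac{1}{6} - \frac{g}{6}\right) - 1\right) = \left(-2 - g\right) \left(- \frac{5}{6} - \frac{g}{6}\right)$)
$p{\left(-1 \right)} K{\left(-5 \right)} = - 4 \sqrt{-1} \left(\frac{5}{3} + \frac{\left(-5\right)^{2}}{6} + \frac{7}{6} \left(-5\right)\right) = - 4 i \left(\frac{5}{3} + \frac{1}{6} \cdot 25 - \frac{35}{6}\right) = - 4 i \left(\frac{5}{3} + \frac{25}{6} - \frac{35}{6}\right) = - 4 i 0 = 0$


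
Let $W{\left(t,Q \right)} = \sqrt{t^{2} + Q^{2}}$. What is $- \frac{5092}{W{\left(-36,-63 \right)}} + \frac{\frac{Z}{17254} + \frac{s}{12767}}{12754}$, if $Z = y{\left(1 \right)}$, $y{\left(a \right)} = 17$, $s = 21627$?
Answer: $\frac{53338471}{401353472396} - \frac{5092 \sqrt{65}}{585} \approx -70.176$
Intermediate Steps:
$Z = 17$
$W{\left(t,Q \right)} = \sqrt{Q^{2} + t^{2}}$
$- \frac{5092}{W{\left(-36,-63 \right)}} + \frac{\frac{Z}{17254} + \frac{s}{12767}}{12754} = - \frac{5092}{\sqrt{\left(-63\right)^{2} + \left(-36\right)^{2}}} + \frac{\frac{17}{17254} + \frac{21627}{12767}}{12754} = - \frac{5092}{\sqrt{3969 + 1296}} + \left(17 \cdot \frac{1}{17254} + 21627 \cdot \frac{1}{12767}\right) \frac{1}{12754} = - \frac{5092}{\sqrt{5265}} + \left(\frac{17}{17254} + \frac{21627}{12767}\right) \frac{1}{12754} = - \frac{5092}{9 \sqrt{65}} + \frac{373369297}{220281818} \cdot \frac{1}{12754} = - 5092 \frac{\sqrt{65}}{585} + \frac{53338471}{401353472396} = - \frac{5092 \sqrt{65}}{585} + \frac{53338471}{401353472396} = \frac{53338471}{401353472396} - \frac{5092 \sqrt{65}}{585}$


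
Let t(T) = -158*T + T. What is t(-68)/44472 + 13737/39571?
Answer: 15196645/25879434 ≈ 0.58721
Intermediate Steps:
t(T) = -157*T
t(-68)/44472 + 13737/39571 = -157*(-68)/44472 + 13737/39571 = 10676*(1/44472) + 13737*(1/39571) = 157/654 + 13737/39571 = 15196645/25879434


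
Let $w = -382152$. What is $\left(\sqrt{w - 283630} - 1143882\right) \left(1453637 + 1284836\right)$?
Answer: $-3132489972186 + 2738473 i \sqrt{665782} \approx -3.1325 \cdot 10^{12} + 2.2345 \cdot 10^{9} i$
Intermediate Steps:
$\left(\sqrt{w - 283630} - 1143882\right) \left(1453637 + 1284836\right) = \left(\sqrt{-382152 - 283630} - 1143882\right) \left(1453637 + 1284836\right) = \left(\sqrt{-665782} - 1143882\right) 2738473 = \left(i \sqrt{665782} - 1143882\right) 2738473 = \left(-1143882 + i \sqrt{665782}\right) 2738473 = -3132489972186 + 2738473 i \sqrt{665782}$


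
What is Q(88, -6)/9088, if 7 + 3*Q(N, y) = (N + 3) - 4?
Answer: 5/1704 ≈ 0.0029343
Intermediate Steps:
Q(N, y) = -8/3 + N/3 (Q(N, y) = -7/3 + ((N + 3) - 4)/3 = -7/3 + ((3 + N) - 4)/3 = -7/3 + (-1 + N)/3 = -7/3 + (-1/3 + N/3) = -8/3 + N/3)
Q(88, -6)/9088 = (-8/3 + (1/3)*88)/9088 = (-8/3 + 88/3)*(1/9088) = (80/3)*(1/9088) = 5/1704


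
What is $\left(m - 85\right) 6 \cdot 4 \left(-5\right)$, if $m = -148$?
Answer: $27960$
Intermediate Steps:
$\left(m - 85\right) 6 \cdot 4 \left(-5\right) = \left(-148 - 85\right) 6 \cdot 4 \left(-5\right) = - 233 \cdot 24 \left(-5\right) = \left(-233\right) \left(-120\right) = 27960$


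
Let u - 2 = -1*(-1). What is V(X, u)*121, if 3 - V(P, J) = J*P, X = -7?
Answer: 2904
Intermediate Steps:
u = 3 (u = 2 - 1*(-1) = 2 + 1 = 3)
V(P, J) = 3 - J*P
V(X, u)*121 = (3 - 1*3*(-7))*121 = (3 + 21)*121 = 24*121 = 2904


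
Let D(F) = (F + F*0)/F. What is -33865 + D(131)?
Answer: -33864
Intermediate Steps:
D(F) = 1 (D(F) = (F + 0)/F = F/F = 1)
-33865 + D(131) = -33865 + 1 = -33864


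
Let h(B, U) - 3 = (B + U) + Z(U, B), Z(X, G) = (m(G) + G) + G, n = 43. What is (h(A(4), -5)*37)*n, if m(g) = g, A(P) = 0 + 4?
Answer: 22274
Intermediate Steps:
A(P) = 4
Z(X, G) = 3*G (Z(X, G) = (G + G) + G = 2*G + G = 3*G)
h(B, U) = 3 + U + 4*B (h(B, U) = 3 + ((B + U) + 3*B) = 3 + (U + 4*B) = 3 + U + 4*B)
(h(A(4), -5)*37)*n = ((3 - 5 + 4*4)*37)*43 = ((3 - 5 + 16)*37)*43 = (14*37)*43 = 518*43 = 22274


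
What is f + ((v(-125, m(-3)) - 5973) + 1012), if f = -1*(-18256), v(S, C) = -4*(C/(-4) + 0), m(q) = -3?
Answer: 13292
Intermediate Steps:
v(S, C) = C (v(S, C) = -4*(C*(-1/4) + 0) = -4*(-C/4 + 0) = -(-1)*C = C)
f = 18256
f + ((v(-125, m(-3)) - 5973) + 1012) = 18256 + ((-3 - 5973) + 1012) = 18256 + (-5976 + 1012) = 18256 - 4964 = 13292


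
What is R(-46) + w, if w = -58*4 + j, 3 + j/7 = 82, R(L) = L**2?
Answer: 2437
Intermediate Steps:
j = 553 (j = -21 + 7*82 = -21 + 574 = 553)
w = 321 (w = -58*4 + 553 = -232 + 553 = 321)
R(-46) + w = (-46)**2 + 321 = 2116 + 321 = 2437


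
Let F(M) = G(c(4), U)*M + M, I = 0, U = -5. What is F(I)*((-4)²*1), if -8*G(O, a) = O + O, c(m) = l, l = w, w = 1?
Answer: 0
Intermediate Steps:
l = 1
c(m) = 1
G(O, a) = -O/4 (G(O, a) = -(O + O)/8 = -O/4)
F(M) = 3*M/4 (F(M) = (-¼*1)*M + M = -M/4 + M = 3*M/4)
F(I)*((-4)²*1) = ((¾)*0)*((-4)²*1) = 0*(16*1) = 0*16 = 0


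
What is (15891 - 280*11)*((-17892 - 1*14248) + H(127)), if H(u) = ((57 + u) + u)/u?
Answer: -52287699359/127 ≈ -4.1171e+8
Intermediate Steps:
H(u) = (57 + 2*u)/u
(15891 - 280*11)*((-17892 - 1*14248) + H(127)) = (15891 - 280*11)*((-17892 - 1*14248) + (2 + 57/127)) = (15891 - 3080)*((-17892 - 14248) + (2 + 57*(1/127))) = 12811*(-32140 + (2 + 57/127)) = 12811*(-32140 + 311/127) = 12811*(-4081469/127) = -52287699359/127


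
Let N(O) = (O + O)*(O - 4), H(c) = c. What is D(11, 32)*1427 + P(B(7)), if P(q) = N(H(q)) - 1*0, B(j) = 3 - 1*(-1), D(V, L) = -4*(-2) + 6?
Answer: 19978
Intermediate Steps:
N(O) = 2*O*(-4 + O) (N(O) = (2*O)*(-4 + O) = 2*O*(-4 + O))
D(V, L) = 14 (D(V, L) = 8 + 6 = 14)
B(j) = 4 (B(j) = 3 + 1 = 4)
P(q) = 2*q*(-4 + q) (P(q) = 2*q*(-4 + q) - 1*0 = 2*q*(-4 + q) + 0 = 2*q*(-4 + q))
D(11, 32)*1427 + P(B(7)) = 14*1427 + 2*4*(-4 + 4) = 19978 + 2*4*0 = 19978 + 0 = 19978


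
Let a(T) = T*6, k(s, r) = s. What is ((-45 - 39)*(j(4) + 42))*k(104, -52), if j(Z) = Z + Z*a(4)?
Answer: -1240512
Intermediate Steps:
a(T) = 6*T
j(Z) = 25*Z (j(Z) = Z + Z*(6*4) = Z + Z*24 = Z + 24*Z = 25*Z)
((-45 - 39)*(j(4) + 42))*k(104, -52) = ((-45 - 39)*(25*4 + 42))*104 = -84*(100 + 42)*104 = -84*142*104 = -11928*104 = -1240512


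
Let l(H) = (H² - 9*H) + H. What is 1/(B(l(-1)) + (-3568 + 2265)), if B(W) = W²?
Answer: -1/1222 ≈ -0.00081833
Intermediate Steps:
l(H) = H² - 8*H
1/(B(l(-1)) + (-3568 + 2265)) = 1/((-(-8 - 1))² + (-3568 + 2265)) = 1/((-1*(-9))² - 1303) = 1/(9² - 1303) = 1/(81 - 1303) = 1/(-1222) = -1/1222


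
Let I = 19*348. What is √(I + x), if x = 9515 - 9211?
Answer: 2*√1729 ≈ 83.162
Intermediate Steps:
I = 6612
x = 304
√(I + x) = √(6612 + 304) = √6916 = 2*√1729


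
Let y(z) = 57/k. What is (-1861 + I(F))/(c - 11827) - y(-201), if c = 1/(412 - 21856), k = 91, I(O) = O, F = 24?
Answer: -988318875/2098114109 ≈ -0.47105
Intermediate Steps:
c = -1/21444 (c = 1/(-21444) = -1/21444 ≈ -4.6633e-5)
y(z) = 57/91
(-1861 + I(F))/(c - 11827) - y(-201) = (-1861 + 24)/(-1/21444 - 11827) - 1*57/91 = -1837/(-253618189/21444) - 57/91 = -1837*(-21444/253618189) - 57/91 = 3581148/23056199 - 57/91 = -988318875/2098114109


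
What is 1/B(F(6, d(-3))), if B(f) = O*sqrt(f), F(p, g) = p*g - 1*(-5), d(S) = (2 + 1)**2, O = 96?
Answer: sqrt(59)/5664 ≈ 0.0013561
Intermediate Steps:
d(S) = 9 (d(S) = 3**2 = 9)
F(p, g) = 5 + g*p (F(p, g) = g*p + 5 = 5 + g*p)
B(f) = 96*sqrt(f)
1/B(F(6, d(-3))) = 1/(96*sqrt(5 + 9*6)) = 1/(96*sqrt(5 + 54)) = 1/(96*sqrt(59)) = sqrt(59)/5664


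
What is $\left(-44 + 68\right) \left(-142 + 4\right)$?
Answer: $-3312$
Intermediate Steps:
$\left(-44 + 68\right) \left(-142 + 4\right) = 24 \left(-138\right) = -3312$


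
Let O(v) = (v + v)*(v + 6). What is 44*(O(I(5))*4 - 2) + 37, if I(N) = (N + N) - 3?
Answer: 31981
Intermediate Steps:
I(N) = -3 + 2*N (I(N) = 2*N - 3 = -3 + 2*N)
O(v) = 2*v*(6 + v) (O(v) = (2*v)*(6 + v) = 2*v*(6 + v))
44*(O(I(5))*4 - 2) + 37 = 44*((2*(-3 + 2*5)*(6 + (-3 + 2*5)))*4 - 2) + 37 = 44*((2*(-3 + 10)*(6 + (-3 + 10)))*4 - 2) + 37 = 44*((2*7*(6 + 7))*4 - 2) + 37 = 44*((2*7*13)*4 - 2) + 37 = 44*(182*4 - 2) + 37 = 44*(728 - 2) + 37 = 44*726 + 37 = 31944 + 37 = 31981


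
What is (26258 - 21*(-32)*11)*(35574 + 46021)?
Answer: 2745671750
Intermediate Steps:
(26258 - 21*(-32)*11)*(35574 + 46021) = (26258 + 672*11)*81595 = (26258 + 7392)*81595 = 33650*81595 = 2745671750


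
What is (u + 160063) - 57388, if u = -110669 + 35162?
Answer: 27168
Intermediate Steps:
u = -75507
(u + 160063) - 57388 = (-75507 + 160063) - 57388 = 84556 - 57388 = 27168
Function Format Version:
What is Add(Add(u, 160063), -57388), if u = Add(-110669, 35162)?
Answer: 27168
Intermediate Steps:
u = -75507
Add(Add(u, 160063), -57388) = Add(Add(-75507, 160063), -57388) = Add(84556, -57388) = 27168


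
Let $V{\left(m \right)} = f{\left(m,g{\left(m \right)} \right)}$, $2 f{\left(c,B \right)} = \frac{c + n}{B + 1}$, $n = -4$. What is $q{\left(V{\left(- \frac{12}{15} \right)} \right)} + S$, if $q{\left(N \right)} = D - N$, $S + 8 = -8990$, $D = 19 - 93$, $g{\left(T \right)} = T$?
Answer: $-9060$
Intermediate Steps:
$D = -74$
$f{\left(c,B \right)} = \frac{-4 + c}{2 \left(1 + B\right)}$ ($f{\left(c,B \right)} = \frac{\left(c - 4\right) \frac{1}{B + 1}}{2} = \frac{\left(-4 + c\right) \frac{1}{1 + B}}{2} = \frac{\frac{1}{1 + B} \left(-4 + c\right)}{2} = \frac{-4 + c}{2 \left(1 + B\right)}$)
$S = -8998$ ($S = -8 - 8990 = -8998$)
$V{\left(m \right)} = \frac{-4 + m}{2 \left(1 + m\right)}$
$q{\left(N \right)} = -74 - N$
$q{\left(V{\left(- \frac{12}{15} \right)} \right)} + S = \left(-74 - \frac{-4 - \frac{12}{15}}{2 \left(1 - \frac{12}{15}\right)}\right) - 8998 = \left(-74 - \frac{-4 - \frac{4}{5}}{2 \left(1 - \frac{4}{5}\right)}\right) - 8998 = \left(-74 - \frac{1}{2} \frac{1}{\frac{1}{5}} \left(- \frac{24}{5}\right)\right) - 8998 = \left(-74 - \frac{1}{2} \cdot 5 \left(- \frac{24}{5}\right)\right) - 8998 = \left(-74 - -12\right) - 8998 = \left(-74 + 12\right) - 8998 = -62 - 8998 = -9060$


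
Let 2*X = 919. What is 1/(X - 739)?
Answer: -2/559 ≈ -0.0035778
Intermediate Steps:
X = 919/2 (X = (½)*919 = 919/2 ≈ 459.50)
1/(X - 739) = 1/(919/2 - 739) = 1/(-559/2) = -2/559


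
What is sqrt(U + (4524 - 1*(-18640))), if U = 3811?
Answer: 5*sqrt(1079) ≈ 164.24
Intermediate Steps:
sqrt(U + (4524 - 1*(-18640))) = sqrt(3811 + (4524 - 1*(-18640))) = sqrt(3811 + (4524 + 18640)) = sqrt(3811 + 23164) = sqrt(26975) = 5*sqrt(1079)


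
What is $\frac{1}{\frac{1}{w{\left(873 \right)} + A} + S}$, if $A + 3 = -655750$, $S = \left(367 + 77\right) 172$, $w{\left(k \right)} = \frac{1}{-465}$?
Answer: $\frac{304925146}{23286523549263} \approx 1.3094 \cdot 10^{-5}$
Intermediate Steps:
$w{\left(k \right)} = - \frac{1}{465}$
$S = 76368$ ($S = 444 \cdot 172 = 76368$)
$A = -655753$ ($A = -3 - 655750 = -655753$)
$\frac{1}{\frac{1}{w{\left(873 \right)} + A} + S} = \frac{1}{\frac{1}{- \frac{1}{465} - 655753} + 76368} = \frac{1}{\frac{1}{- \frac{304925146}{465}} + 76368} = \frac{1}{- \frac{465}{304925146} + 76368} = \frac{1}{\frac{23286523549263}{304925146}} = \frac{304925146}{23286523549263}$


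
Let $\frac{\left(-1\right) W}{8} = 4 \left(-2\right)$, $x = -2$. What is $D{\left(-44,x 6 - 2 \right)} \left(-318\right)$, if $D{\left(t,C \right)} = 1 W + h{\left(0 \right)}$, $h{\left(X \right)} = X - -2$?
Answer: $-20988$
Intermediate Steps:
$W = 64$ ($W = - 8 \cdot 4 \left(-2\right) = \left(-8\right) \left(-8\right) = 64$)
$h{\left(X \right)} = 2 + X$ ($h{\left(X \right)} = X + 2 = 2 + X$)
$D{\left(t,C \right)} = 66$ ($D{\left(t,C \right)} = 1 \cdot 64 + \left(2 + 0\right) = 64 + 2 = 66$)
$D{\left(-44,x 6 - 2 \right)} \left(-318\right) = 66 \left(-318\right) = -20988$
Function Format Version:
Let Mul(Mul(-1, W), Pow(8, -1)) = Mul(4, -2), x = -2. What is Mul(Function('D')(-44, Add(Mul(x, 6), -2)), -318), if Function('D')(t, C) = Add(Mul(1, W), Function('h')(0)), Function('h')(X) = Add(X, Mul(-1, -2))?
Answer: -20988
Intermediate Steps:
W = 64 (W = Mul(-8, Mul(4, -2)) = Mul(-8, -8) = 64)
Function('h')(X) = Add(2, X) (Function('h')(X) = Add(X, 2) = Add(2, X))
Function('D')(t, C) = 66 (Function('D')(t, C) = Add(Mul(1, 64), Add(2, 0)) = Add(64, 2) = 66)
Mul(Function('D')(-44, Add(Mul(x, 6), -2)), -318) = Mul(66, -318) = -20988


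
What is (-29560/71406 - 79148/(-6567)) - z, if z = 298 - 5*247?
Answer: 74139760307/78153867 ≈ 948.64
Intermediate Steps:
z = -937 (z = 298 - 1235 = -937)
(-29560/71406 - 79148/(-6567)) - z = (-29560/71406 - 79148/(-6567)) - 1*(-937) = (-29560*1/71406 - 79148*(-1/6567)) + 937 = (-14780/35703 + 79148/6567) + 937 = 909586928/78153867 + 937 = 74139760307/78153867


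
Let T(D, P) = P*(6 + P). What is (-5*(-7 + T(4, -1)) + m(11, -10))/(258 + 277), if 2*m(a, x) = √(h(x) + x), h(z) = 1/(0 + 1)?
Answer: 12/107 + 3*I/1070 ≈ 0.11215 + 0.0028037*I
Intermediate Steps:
h(z) = 1 (h(z) = 1/1 = 1)
m(a, x) = √(1 + x)/2
(-5*(-7 + T(4, -1)) + m(11, -10))/(258 + 277) = (-5*(-7 - (6 - 1)) + √(1 - 10)/2)/(258 + 277) = (-5*(-7 - 1*5) + √(-9)/2)/535 = (-5*(-7 - 5) + (3*I)/2)*(1/535) = (-5*(-12) + 3*I/2)*(1/535) = (60 + 3*I/2)*(1/535) = 12/107 + 3*I/1070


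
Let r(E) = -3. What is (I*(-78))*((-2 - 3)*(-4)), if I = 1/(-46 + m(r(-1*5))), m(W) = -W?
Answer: 1560/43 ≈ 36.279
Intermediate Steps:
I = -1/43 (I = 1/(-46 - 1*(-3)) = 1/(-46 + 3) = 1/(-43) = -1/43 ≈ -0.023256)
(I*(-78))*((-2 - 3)*(-4)) = (-1/43*(-78))*((-2 - 3)*(-4)) = 78*(-5*(-4))/43 = (78/43)*20 = 1560/43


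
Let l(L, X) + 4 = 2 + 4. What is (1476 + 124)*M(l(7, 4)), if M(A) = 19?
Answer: 30400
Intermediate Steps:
l(L, X) = 2 (l(L, X) = -4 + (2 + 4) = -4 + 6 = 2)
(1476 + 124)*M(l(7, 4)) = (1476 + 124)*19 = 1600*19 = 30400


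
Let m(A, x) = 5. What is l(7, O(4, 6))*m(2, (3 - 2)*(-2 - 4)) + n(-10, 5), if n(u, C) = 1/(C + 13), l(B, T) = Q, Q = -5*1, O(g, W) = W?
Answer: -449/18 ≈ -24.944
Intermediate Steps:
Q = -5
l(B, T) = -5
n(u, C) = 1/(13 + C)
l(7, O(4, 6))*m(2, (3 - 2)*(-2 - 4)) + n(-10, 5) = -5*5 + 1/(13 + 5) = -25 + 1/18 = -449/18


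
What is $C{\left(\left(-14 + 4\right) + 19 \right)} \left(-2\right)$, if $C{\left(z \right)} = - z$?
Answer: $18$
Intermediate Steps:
$C{\left(\left(-14 + 4\right) + 19 \right)} \left(-2\right) = - (\left(-14 + 4\right) + 19) \left(-2\right) = - (-10 + 19) \left(-2\right) = \left(-1\right) 9 \left(-2\right) = \left(-9\right) \left(-2\right) = 18$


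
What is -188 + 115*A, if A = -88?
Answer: -10308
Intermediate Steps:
-188 + 115*A = -188 + 115*(-88) = -188 - 10120 = -10308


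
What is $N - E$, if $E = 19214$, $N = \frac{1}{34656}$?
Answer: $- \frac{665880383}{34656} \approx -19214.0$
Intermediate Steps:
$N = \frac{1}{34656} \approx 2.8855 \cdot 10^{-5}$
$N - E = \frac{1}{34656} - 19214 = - \frac{665880383}{34656}$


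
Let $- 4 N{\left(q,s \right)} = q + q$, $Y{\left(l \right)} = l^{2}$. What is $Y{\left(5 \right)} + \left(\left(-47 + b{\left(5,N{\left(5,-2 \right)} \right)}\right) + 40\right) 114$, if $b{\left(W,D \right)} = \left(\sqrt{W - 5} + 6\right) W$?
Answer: $2647$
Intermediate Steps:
$N{\left(q,s \right)} = - \frac{q}{2}$ ($N{\left(q,s \right)} = - \frac{q + q}{4} = - \frac{2 q}{4} = - \frac{q}{2}$)
$b{\left(W,D \right)} = W \left(6 + \sqrt{-5 + W}\right)$ ($b{\left(W,D \right)} = \left(\sqrt{-5 + W} + 6\right) W = \left(6 + \sqrt{-5 + W}\right) W = W \left(6 + \sqrt{-5 + W}\right)$)
$Y{\left(5 \right)} + \left(\left(-47 + b{\left(5,N{\left(5,-2 \right)} \right)}\right) + 40\right) 114 = 5^{2} + \left(\left(-47 + 5 \left(6 + \sqrt{-5 + 5}\right)\right) + 40\right) 114 = 25 + \left(\left(-47 + 5 \left(6 + \sqrt{0}\right)\right) + 40\right) 114 = 25 + \left(\left(-47 + 5 \left(6 + 0\right)\right) + 40\right) 114 = 25 + \left(\left(-47 + 5 \cdot 6\right) + 40\right) 114 = 25 + \left(\left(-47 + 30\right) + 40\right) 114 = 25 + \left(-17 + 40\right) 114 = 25 + 23 \cdot 114 = 25 + 2622 = 2647$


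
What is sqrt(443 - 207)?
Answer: 2*sqrt(59) ≈ 15.362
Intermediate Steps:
sqrt(443 - 207) = sqrt(236) = 2*sqrt(59)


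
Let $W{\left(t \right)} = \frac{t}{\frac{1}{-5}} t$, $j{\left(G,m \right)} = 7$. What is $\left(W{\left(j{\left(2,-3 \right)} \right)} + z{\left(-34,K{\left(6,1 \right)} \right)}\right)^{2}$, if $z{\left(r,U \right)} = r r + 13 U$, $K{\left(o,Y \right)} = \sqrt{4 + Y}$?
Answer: $830766 + 23686 \sqrt{5} \approx 8.8373 \cdot 10^{5}$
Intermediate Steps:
$z{\left(r,U \right)} = r^{2} + 13 U$
$W{\left(t \right)} = - 5 t^{2}$ ($W{\left(t \right)} = \frac{t}{- \frac{1}{5}} t = t \left(-5\right) t = - 5 t t = - 5 t^{2}$)
$\left(W{\left(j{\left(2,-3 \right)} \right)} + z{\left(-34,K{\left(6,1 \right)} \right)}\right)^{2} = \left(- 5 \cdot 7^{2} + \left(\left(-34\right)^{2} + 13 \sqrt{4 + 1}\right)\right)^{2} = \left(\left(-5\right) 49 + \left(1156 + 13 \sqrt{5}\right)\right)^{2} = \left(-245 + \left(1156 + 13 \sqrt{5}\right)\right)^{2} = \left(911 + 13 \sqrt{5}\right)^{2}$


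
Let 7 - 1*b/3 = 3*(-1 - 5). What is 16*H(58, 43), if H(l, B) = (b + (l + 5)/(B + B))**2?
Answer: 169676676/1849 ≈ 91767.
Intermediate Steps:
b = 75 (b = 21 - 9*(-1 - 5) = 21 - 9*(-6) = 21 - 3*(-18) = 21 + 54 = 75)
H(l, B) = (75 + (5 + l)/(2*B))**2 (H(l, B) = (75 + (l + 5)/(B + B))**2 = (75 + (5 + l)/((2*B)))**2 = (75 + (5 + l)*(1/(2*B)))**2 = (75 + (5 + l)/(2*B))**2)
16*H(58, 43) = 16*((1/4)*(5 + 58 + 150*43)**2/43**2) = 16*((1/4)*(1/1849)*(5 + 58 + 6450)**2) = 16*((1/4)*(1/1849)*6513**2) = 16*((1/4)*(1/1849)*42419169) = 16*(42419169/7396) = 169676676/1849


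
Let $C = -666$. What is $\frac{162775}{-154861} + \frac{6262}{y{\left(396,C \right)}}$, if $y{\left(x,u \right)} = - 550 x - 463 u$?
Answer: $- \frac{6885419434}{7011951219} \approx -0.98195$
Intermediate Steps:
$\frac{162775}{-154861} + \frac{6262}{y{\left(396,C \right)}} = \frac{162775}{-154861} + \frac{6262}{\left(-550\right) 396 - -308358} = 162775 \left(- \frac{1}{154861}\right) + \frac{6262}{-217800 + 308358} = - \frac{162775}{154861} + \frac{6262}{90558} = - \frac{162775}{154861} + 6262 \cdot \frac{1}{90558} = - \frac{162775}{154861} + \frac{3131}{45279} = - \frac{6885419434}{7011951219}$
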